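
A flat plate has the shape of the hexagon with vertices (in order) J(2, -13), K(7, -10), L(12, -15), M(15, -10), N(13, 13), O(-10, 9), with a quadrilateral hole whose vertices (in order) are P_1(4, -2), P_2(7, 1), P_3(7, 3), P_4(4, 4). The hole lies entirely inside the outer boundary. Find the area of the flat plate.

Outer boundary:
Apply Gauss's area formula: 2A = Σ (x_i·y_{i+1} − x_{i+1}·y_i), indices taken mod 6.
Cross-terms: 71, 15, 105, 325, 247, 112  ⇒  Σ = 875
Area = |Σ|/2 = 437.5.
Hole:
Cross-terms: 18, 14, 16, -24  ⇒  Σ = 24
Area = |Σ|/2 = 12.
Net area = 437.5 − 12 = 425.5.

425.5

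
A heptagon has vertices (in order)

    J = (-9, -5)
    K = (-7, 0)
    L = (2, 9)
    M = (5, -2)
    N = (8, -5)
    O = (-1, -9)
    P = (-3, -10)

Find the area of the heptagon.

162.5

Apply the shoelace formula: 2A = Σ (x_i·y_{i+1} − x_{i+1}·y_i), indices taken mod 7.
Cross-terms: -35, -63, -49, -9, -77, -17, -75  ⇒  Σ = -325
Area = |Σ|/2 = 162.5.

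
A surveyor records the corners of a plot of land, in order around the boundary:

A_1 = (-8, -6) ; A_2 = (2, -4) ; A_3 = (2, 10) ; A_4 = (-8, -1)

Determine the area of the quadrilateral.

95

Σ = (44) + (28) + (78) + (40) = 190
Area = |Σ|/2 = 95.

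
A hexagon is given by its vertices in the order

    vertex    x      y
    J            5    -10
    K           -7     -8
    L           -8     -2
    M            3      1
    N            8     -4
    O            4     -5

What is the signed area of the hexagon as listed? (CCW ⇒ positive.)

-110.5

Σ = (-110) + (-50) + (-2) + (-20) + (-24) + (-15) = -221
Signed area = Σ/2 = -110.5 (negative ⇒ clockwise traversal).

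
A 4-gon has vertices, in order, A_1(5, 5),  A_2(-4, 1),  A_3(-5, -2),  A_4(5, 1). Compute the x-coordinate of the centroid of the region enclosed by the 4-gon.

4/7

Apply the shoelace (surveyor's) formula. First the cross-terms c_i = x_i·y_{i+1} − x_{i+1}·y_i:
  25, 13, 5, 20  ⇒  2A = 63, A = 31.5.
Then Σ (x_i + x_{i+1})·c_i = 108, so x̄ = 108 / (6·31.5) = 4/7.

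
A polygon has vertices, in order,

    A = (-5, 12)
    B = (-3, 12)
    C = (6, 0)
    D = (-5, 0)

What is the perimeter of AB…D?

|AB| = √((2)² + (0)²) = √4 = 2
|BC| = √((9)² + (-12)²) = √225 = 15
|CD| = √((-11)² + (0)²) = √121 = 11
|DA| = √((0)² + (12)²) = √144 = 12
Perimeter = 2 + 15 + 11 + 12 = 40.

40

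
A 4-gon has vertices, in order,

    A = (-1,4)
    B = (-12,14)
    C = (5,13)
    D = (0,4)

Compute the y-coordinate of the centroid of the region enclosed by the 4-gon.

Apply the shoelace formula. First the cross-terms c_i = x_i·y_{i+1} − x_{i+1}·y_i:
  34, -226, 20, 4  ⇒  2A = -168, A = -84.
Then Σ (y_i + y_{i+1})·c_i = -5118, so ȳ = -5118 / (6·(-84)) = 853/84.

853/84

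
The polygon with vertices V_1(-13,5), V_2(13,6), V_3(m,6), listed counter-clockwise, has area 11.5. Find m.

-10

Write out the shoelace sum; only the two edges meeting at V_3 involve m:
2·Area = [(13·6 − m·6) + (m·5 − (-13)·6)] + -143
       = -1·m + 13 = 23
⇒ m = -10.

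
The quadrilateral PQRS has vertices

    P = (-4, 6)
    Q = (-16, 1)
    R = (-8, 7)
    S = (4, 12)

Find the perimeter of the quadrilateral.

46

|PQ| = √((-12)² + (-5)²) = √169 = 13
|QR| = √((8)² + (6)²) = √100 = 10
|RS| = √((12)² + (5)²) = √169 = 13
|SP| = √((-8)² + (-6)²) = √100 = 10
Perimeter = 13 + 10 + 13 + 10 = 46.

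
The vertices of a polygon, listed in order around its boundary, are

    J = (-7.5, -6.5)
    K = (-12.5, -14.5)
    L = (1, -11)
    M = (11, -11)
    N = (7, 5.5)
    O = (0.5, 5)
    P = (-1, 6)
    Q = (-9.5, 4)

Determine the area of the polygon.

306

Apply Gauss's area formula: 2A = Σ (x_i·y_{i+1} − x_{i+1}·y_i), indices taken mod 8.
Cross-terms: 27.5, 152, 110, 137.5, 32.25, 8, 53, 91.75  ⇒  Σ = 612
Area = |Σ|/2 = 306.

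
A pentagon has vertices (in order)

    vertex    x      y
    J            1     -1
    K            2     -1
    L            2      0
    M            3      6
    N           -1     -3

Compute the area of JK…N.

8

Apply the shoelace formula: 2A = Σ (x_i·y_{i+1} − x_{i+1}·y_i), indices taken mod 5.
J→K: (1)(-1) − (2)(-1) = 1
K→L: (2)(0) − (2)(-1) = 2
L→M: (2)(6) − (3)(0) = 12
M→N: (3)(-3) − (-1)(6) = -3
N→J: (-1)(-1) − (1)(-3) = 4
Σ = 16
Area = |Σ|/2 = 8.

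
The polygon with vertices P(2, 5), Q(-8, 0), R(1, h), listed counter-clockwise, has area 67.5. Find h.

-9

The doubled signed area Σ (x_i y_{i+1} − x_{i+1} y_i) is linear in h.
With h=0 it equals 45; the coefficient of h is -10 (from the two edges through R).
So -10·h + 45 = 2·67.5 = 135 ⇒ h = -9.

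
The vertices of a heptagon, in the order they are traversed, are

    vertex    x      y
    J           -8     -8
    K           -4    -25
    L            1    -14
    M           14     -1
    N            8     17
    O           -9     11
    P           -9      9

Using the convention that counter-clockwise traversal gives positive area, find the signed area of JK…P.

546.5

Apply the surveyor's formula: 2A = Σ (x_i·y_{i+1} − x_{i+1}·y_i), indices taken mod 7.
Σ = (168) + (81) + (195) + (246) + (241) + (18) + (144) = 1093
Signed area = Σ/2 = 546.5 (positive ⇒ counter-clockwise traversal).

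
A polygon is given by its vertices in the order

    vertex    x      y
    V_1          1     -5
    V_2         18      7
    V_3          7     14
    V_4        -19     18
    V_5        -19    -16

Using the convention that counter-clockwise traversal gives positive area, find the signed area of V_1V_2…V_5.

724.5

Cross-terms: 97, 203, 392, 646, 111  ⇒  Σ = 1449
Signed area = Σ/2 = 724.5 (positive ⇒ counter-clockwise traversal).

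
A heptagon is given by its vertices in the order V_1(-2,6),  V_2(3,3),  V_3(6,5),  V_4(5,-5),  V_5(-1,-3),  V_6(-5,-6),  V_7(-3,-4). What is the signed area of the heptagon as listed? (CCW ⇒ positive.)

Apply the shoelace (surveyor's) formula: 2A = Σ (x_i·y_{i+1} − x_{i+1}·y_i), indices taken mod 7.
Cross-terms: -24, -3, -55, -20, -9, 2, -26  ⇒  Σ = -135
Signed area = Σ/2 = -67.5 (negative ⇒ clockwise traversal).

-67.5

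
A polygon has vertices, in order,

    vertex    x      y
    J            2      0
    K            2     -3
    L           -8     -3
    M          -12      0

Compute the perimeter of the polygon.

|JK| = √((0)² + (-3)²) = √9 = 3
|KL| = √((-10)² + (0)²) = √100 = 10
|LM| = √((-4)² + (3)²) = √25 = 5
|MJ| = √((14)² + (0)²) = √196 = 14
Perimeter = 3 + 10 + 5 + 14 = 32.

32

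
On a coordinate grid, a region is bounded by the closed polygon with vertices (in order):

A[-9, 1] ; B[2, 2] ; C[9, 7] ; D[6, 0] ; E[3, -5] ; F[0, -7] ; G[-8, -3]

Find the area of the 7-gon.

104

Apply the shoelace (surveyor's) formula: 2A = Σ (x_i·y_{i+1} − x_{i+1}·y_i), indices taken mod 7.
A→B: (-9)(2) − (2)(1) = -20
B→C: (2)(7) − (9)(2) = -4
C→D: (9)(0) − (6)(7) = -42
D→E: (6)(-5) − (3)(0) = -30
E→F: (3)(-7) − (0)(-5) = -21
F→G: (0)(-3) − (-8)(-7) = -56
G→A: (-8)(1) − (-9)(-3) = -35
Σ = -208
Area = |Σ|/2 = 104.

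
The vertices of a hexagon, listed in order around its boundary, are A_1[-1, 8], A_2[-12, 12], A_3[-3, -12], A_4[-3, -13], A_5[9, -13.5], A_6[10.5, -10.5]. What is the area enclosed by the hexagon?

Σ = (84) + (180) + (3) + (157.5) + (47.25) + (73.5) = 545.25
Area = |Σ|/2 = 272.625.

272.625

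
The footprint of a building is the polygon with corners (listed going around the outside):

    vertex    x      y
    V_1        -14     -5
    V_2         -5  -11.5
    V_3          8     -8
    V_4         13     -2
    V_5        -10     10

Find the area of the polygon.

Apply the surveyor's formula: 2A = Σ (x_i·y_{i+1} − x_{i+1}·y_i), indices taken mod 5.
Σ = (136) + (132) + (88) + (110) + (190) = 656
Area = |Σ|/2 = 328.

328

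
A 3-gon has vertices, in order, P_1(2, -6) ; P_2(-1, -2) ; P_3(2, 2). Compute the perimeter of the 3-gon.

|P_1P_2| = √((-3)² + (4)²) = √25 = 5
|P_2P_3| = √((3)² + (4)²) = √25 = 5
|P_3P_1| = √((0)² + (-8)²) = √64 = 8
Perimeter = 5 + 5 + 8 = 18.

18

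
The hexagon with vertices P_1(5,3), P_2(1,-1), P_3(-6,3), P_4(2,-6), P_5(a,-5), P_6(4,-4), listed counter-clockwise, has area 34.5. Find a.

The doubled signed area Σ (x_i y_{i+1} − x_{i+1} y_i) is linear in a.
With a=0 it equals 61; the coefficient of a is 2 (from the two edges through P_5).
So 2·a + 61 = 2·34.5 = 69 ⇒ a = 4.

4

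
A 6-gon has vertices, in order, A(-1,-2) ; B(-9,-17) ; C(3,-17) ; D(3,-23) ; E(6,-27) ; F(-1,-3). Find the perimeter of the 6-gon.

66

|AB| = √((-8)² + (-15)²) = √289 = 17
|BC| = √((12)² + (0)²) = √144 = 12
|CD| = √((0)² + (-6)²) = √36 = 6
|DE| = √((3)² + (-4)²) = √25 = 5
|EF| = √((-7)² + (24)²) = √625 = 25
|FA| = √((0)² + (1)²) = √1 = 1
Perimeter = 17 + 12 + 6 + 5 + 25 + 1 = 66.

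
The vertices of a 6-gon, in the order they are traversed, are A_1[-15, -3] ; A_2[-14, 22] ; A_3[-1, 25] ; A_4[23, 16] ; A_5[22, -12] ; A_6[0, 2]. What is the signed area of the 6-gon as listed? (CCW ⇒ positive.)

Apply the surveyor's formula: 2A = Σ (x_i·y_{i+1} − x_{i+1}·y_i), indices taken mod 6.
A_1→A_2: (-15)(22) − (-14)(-3) = -372
A_2→A_3: (-14)(25) − (-1)(22) = -328
A_3→A_4: (-1)(16) − (23)(25) = -591
A_4→A_5: (23)(-12) − (22)(16) = -628
A_5→A_6: (22)(2) − (0)(-12) = 44
A_6→A_1: (0)(-3) − (-15)(2) = 30
Σ = -1845
Signed area = Σ/2 = -922.5 (negative ⇒ clockwise traversal).

-922.5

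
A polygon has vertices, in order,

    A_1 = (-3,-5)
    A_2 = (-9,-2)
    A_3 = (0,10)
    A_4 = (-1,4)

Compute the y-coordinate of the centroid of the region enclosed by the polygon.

18/17

Apply Gauss's area formula. First the cross-terms c_i = x_i·y_{i+1} − x_{i+1}·y_i:
  -39, -90, 10, 17  ⇒  2A = -102, A = -51.
Then Σ (y_i + y_{i+1})·c_i = -324, so ȳ = -324 / (6·(-51)) = 18/17.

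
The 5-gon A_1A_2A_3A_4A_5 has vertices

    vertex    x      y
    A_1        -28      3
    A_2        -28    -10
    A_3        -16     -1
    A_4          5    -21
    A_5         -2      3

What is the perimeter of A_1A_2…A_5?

108

|A_1A_2| = √((0)² + (-13)²) = √169 = 13
|A_2A_3| = √((12)² + (9)²) = √225 = 15
|A_3A_4| = √((21)² + (-20)²) = √841 = 29
|A_4A_5| = √((-7)² + (24)²) = √625 = 25
|A_5A_1| = √((-26)² + (0)²) = √676 = 26
Perimeter = 13 + 15 + 29 + 25 + 26 = 108.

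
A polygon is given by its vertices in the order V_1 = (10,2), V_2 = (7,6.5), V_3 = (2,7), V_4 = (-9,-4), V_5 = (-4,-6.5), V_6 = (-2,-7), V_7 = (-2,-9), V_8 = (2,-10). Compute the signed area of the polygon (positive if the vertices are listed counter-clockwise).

172.75

Apply the surveyor's formula: 2A = Σ (x_i·y_{i+1} − x_{i+1}·y_i), indices taken mod 8.
Σ = (51) + (36) + (55) + (42.5) + (15) + (4) + (38) + (104) = 345.5
Signed area = Σ/2 = 172.75 (positive ⇒ counter-clockwise traversal).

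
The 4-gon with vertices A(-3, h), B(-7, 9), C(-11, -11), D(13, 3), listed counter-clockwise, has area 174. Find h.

Write out the shoelace sum; only the two edges meeting at A involve h:
2·Area = [(13·h − (-3)·3) + ((-3)·9 − (-7)·h)] + 286
       = 20·h + 268 = 348
⇒ h = 4.

4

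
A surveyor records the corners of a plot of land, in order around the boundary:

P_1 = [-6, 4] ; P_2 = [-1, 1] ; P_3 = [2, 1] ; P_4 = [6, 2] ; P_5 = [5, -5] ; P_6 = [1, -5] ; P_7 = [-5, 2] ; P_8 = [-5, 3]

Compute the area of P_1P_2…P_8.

48.5

Apply the surveyor's formula: 2A = Σ (x_i·y_{i+1} − x_{i+1}·y_i), indices taken mod 8.
P_1→P_2: (-6)(1) − (-1)(4) = -2
P_2→P_3: (-1)(1) − (2)(1) = -3
P_3→P_4: (2)(2) − (6)(1) = -2
P_4→P_5: (6)(-5) − (5)(2) = -40
P_5→P_6: (5)(-5) − (1)(-5) = -20
P_6→P_7: (1)(2) − (-5)(-5) = -23
P_7→P_8: (-5)(3) − (-5)(2) = -5
P_8→P_1: (-5)(4) − (-6)(3) = -2
Σ = -97
Area = |Σ|/2 = 48.5.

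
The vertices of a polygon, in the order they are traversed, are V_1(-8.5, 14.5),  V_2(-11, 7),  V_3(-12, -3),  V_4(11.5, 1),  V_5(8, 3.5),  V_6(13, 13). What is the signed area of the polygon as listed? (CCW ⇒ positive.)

314.625

Apply the shoelace (surveyor's) formula: 2A = Σ (x_i·y_{i+1} − x_{i+1}·y_i), indices taken mod 6.
Cross-terms: 100, 117, 22.5, 32.25, 58.5, 299  ⇒  Σ = 629.25
Signed area = Σ/2 = 314.625 (positive ⇒ counter-clockwise traversal).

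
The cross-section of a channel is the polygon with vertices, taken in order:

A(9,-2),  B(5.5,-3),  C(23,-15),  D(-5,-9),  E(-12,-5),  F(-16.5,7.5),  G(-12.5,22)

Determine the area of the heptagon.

Apply the shoelace formula: 2A = Σ (x_i·y_{i+1} − x_{i+1}·y_i), indices taken mod 7.
Cross-terms: -16, -13.5, -282, -83, -172.5, -269.25, -173  ⇒  Σ = -1009.25
Area = |Σ|/2 = 504.625.

504.625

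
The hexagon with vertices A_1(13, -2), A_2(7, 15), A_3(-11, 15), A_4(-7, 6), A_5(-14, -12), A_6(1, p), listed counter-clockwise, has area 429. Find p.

Write out the shoelace sum; only the two edges meeting at A_6 involve p:
2·Area = [((-14)·p − 1·(-12)) + (1·(-2) − 13·p)] + 686
       = -27·p + 696 = 858
⇒ p = -6.

-6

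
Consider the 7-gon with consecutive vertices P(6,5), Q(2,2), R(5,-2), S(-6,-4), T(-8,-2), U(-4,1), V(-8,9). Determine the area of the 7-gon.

Σ = (2) + (-14) + (-32) + (-20) + (-16) + (-28) + (-94) = -202
Area = |Σ|/2 = 101.

101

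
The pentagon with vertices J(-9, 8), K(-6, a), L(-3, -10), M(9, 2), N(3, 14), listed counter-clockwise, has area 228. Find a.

Write out the shoelace sum; only the two edges meeting at K involve a:
2·Area = [((-9)·a − (-6)·8) + ((-6)·(-10) − (-3)·a)] + 354
       = -6·a + 462 = 456
⇒ a = 1.

1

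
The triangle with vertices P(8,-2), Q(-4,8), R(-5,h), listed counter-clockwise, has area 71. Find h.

-3

Write out the shoelace sum; only the two edges meeting at R involve h:
2·Area = [((-4)·h − (-5)·8) + ((-5)·(-2) − 8·h)] + 56
       = -12·h + 106 = 142
⇒ h = -3.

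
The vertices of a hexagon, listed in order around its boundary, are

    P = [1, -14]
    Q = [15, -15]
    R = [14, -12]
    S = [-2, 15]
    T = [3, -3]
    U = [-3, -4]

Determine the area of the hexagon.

Σ = (195) + (30) + (186) + (-39) + (-21) + (46) = 397
Area = |Σ|/2 = 198.5.

198.5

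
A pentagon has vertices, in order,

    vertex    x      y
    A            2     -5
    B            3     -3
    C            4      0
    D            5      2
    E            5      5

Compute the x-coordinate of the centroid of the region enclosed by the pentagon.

106/27

Apply the surveyor's formula. First the cross-terms c_i = x_i·y_{i+1} − x_{i+1}·y_i:
  9, 12, 8, 15, -35  ⇒  2A = 9, A = 4.5.
Then Σ (x_i + x_{i+1})·c_i = 106, so x̄ = 106 / (6·4.5) = 106/27.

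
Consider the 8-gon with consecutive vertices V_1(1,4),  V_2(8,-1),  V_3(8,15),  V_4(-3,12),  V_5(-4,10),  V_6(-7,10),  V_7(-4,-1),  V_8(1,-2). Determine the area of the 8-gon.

173

Apply the shoelace formula: 2A = Σ (x_i·y_{i+1} − x_{i+1}·y_i), indices taken mod 8.
Σ = (-33) + (128) + (141) + (18) + (30) + (47) + (9) + (6) = 346
Area = |Σ|/2 = 173.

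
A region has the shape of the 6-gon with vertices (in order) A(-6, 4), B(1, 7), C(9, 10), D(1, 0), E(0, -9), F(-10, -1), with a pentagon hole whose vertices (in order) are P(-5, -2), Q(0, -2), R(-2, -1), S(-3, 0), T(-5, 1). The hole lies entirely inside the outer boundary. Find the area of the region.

Outer boundary:
Apply the shoelace (surveyor's) formula: 2A = Σ (x_i·y_{i+1} − x_{i+1}·y_i), indices taken mod 6.
Σ = (-46) + (-53) + (-10) + (-9) + (-90) + (-46) = -254
Area = |Σ|/2 = 127.
Hole:
Apply the surveyor's formula: 2A = Σ (x_i·y_{i+1} − x_{i+1}·y_i), indices taken mod 5.
Cross-terms: 10, -4, -3, -3, 15  ⇒  Σ = 15
Area = |Σ|/2 = 7.5.
Net area = 127 − 7.5 = 119.5.

119.5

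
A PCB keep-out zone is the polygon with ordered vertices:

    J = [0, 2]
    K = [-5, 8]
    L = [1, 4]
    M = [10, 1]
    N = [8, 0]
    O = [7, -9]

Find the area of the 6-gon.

Apply Gauss's area formula: 2A = Σ (x_i·y_{i+1} − x_{i+1}·y_i), indices taken mod 6.
Σ = (10) + (-28) + (-39) + (-8) + (-72) + (14) = -123
Area = |Σ|/2 = 61.5.

61.5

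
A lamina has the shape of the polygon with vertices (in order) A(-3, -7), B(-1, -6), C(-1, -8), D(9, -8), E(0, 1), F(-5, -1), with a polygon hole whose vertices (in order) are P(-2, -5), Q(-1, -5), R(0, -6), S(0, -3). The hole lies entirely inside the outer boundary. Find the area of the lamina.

67

Outer boundary:
Apply the surveyor's formula: 2A = Σ (x_i·y_{i+1} − x_{i+1}·y_i), indices taken mod 6.
Cross-terms: 11, 2, 80, 9, 5, 32  ⇒  Σ = 139
Area = |Σ|/2 = 69.5.
Hole:
Apply the shoelace formula: 2A = Σ (x_i·y_{i+1} − x_{i+1}·y_i), indices taken mod 4.
P→Q: (-2)(-5) − (-1)(-5) = 5
Q→R: (-1)(-6) − (0)(-5) = 6
R→S: (0)(-3) − (0)(-6) = 0
S→P: (0)(-5) − (-2)(-3) = -6
Σ = 5
Area = |Σ|/2 = 2.5.
Net area = 69.5 − 2.5 = 67.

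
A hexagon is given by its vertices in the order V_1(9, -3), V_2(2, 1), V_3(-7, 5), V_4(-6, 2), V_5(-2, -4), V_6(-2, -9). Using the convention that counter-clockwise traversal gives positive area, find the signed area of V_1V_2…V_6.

Apply Gauss's area formula: 2A = Σ (x_i·y_{i+1} − x_{i+1}·y_i), indices taken mod 6.
Σ = (15) + (17) + (16) + (28) + (10) + (87) = 173
Signed area = Σ/2 = 86.5 (positive ⇒ counter-clockwise traversal).

86.5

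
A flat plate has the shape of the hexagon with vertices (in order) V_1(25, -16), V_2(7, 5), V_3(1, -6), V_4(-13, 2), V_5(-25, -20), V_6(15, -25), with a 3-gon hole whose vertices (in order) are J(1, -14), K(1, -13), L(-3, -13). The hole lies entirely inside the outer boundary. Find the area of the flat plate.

865

Outer boundary:
Apply the surveyor's formula: 2A = Σ (x_i·y_{i+1} − x_{i+1}·y_i), indices taken mod 6.
Σ = (237) + (-47) + (-76) + (310) + (925) + (385) = 1734
Area = |Σ|/2 = 867.
Hole:
Σ = (1) + (-52) + (55) = 4
Area = |Σ|/2 = 2.
Net area = 867 − 2 = 865.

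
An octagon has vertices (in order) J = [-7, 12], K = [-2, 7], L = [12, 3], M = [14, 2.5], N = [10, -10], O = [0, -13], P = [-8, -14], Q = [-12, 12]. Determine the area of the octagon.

425

J→K: (-7)(7) − (-2)(12) = -25
K→L: (-2)(3) − (12)(7) = -90
L→M: (12)(2.5) − (14)(3) = -12
M→N: (14)(-10) − (10)(2.5) = -165
N→O: (10)(-13) − (0)(-10) = -130
O→P: (0)(-14) − (-8)(-13) = -104
P→Q: (-8)(12) − (-12)(-14) = -264
Q→J: (-12)(12) − (-7)(12) = -60
Σ = -850
Area = |Σ|/2 = 425.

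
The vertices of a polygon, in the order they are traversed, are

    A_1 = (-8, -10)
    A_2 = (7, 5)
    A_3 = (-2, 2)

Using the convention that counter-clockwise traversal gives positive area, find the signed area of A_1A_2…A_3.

A_1→A_2: (-8)(5) − (7)(-10) = 30
A_2→A_3: (7)(2) − (-2)(5) = 24
A_3→A_1: (-2)(-10) − (-8)(2) = 36
Σ = 90
Signed area = Σ/2 = 45 (positive ⇒ counter-clockwise traversal).

45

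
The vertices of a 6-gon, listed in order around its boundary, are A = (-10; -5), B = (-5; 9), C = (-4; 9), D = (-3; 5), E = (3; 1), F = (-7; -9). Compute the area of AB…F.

Cross-terms: -115, -9, 7, -18, -20, -55  ⇒  Σ = -210
Area = |Σ|/2 = 105.

105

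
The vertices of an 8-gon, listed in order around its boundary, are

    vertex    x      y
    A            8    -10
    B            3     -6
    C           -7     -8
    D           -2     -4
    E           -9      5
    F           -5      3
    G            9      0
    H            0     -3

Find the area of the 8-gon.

Σ = (-18) + (-66) + (12) + (-46) + (-2) + (-27) + (-27) + (24) = -150
Area = |Σ|/2 = 75.

75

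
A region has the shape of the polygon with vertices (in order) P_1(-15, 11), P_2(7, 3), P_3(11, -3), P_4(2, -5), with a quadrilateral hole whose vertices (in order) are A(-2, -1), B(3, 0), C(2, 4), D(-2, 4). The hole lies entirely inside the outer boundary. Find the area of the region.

Outer boundary:
Σ = (-122) + (-54) + (-49) + (-53) = -278
Area = |Σ|/2 = 139.
Hole:
Apply the shoelace formula: 2A = Σ (x_i·y_{i+1} − x_{i+1}·y_i), indices taken mod 4.
Σ = (3) + (12) + (16) + (10) = 41
Area = |Σ|/2 = 20.5.
Net area = 139 − 20.5 = 118.5.

118.5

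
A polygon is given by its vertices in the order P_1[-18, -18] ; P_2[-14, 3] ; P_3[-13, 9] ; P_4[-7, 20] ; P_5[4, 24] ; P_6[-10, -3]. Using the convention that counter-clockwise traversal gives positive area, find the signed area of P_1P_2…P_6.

-242

Apply the shoelace (surveyor's) formula: 2A = Σ (x_i·y_{i+1} − x_{i+1}·y_i), indices taken mod 6.
Σ = (-306) + (-87) + (-197) + (-248) + (228) + (126) = -484
Signed area = Σ/2 = -242 (negative ⇒ clockwise traversal).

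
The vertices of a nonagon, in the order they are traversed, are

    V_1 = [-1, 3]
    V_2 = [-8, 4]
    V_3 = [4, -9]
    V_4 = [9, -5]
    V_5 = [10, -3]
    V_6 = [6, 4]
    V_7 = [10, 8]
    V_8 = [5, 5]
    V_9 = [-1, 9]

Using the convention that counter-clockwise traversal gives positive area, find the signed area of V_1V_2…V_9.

Apply the surveyor's formula: 2A = Σ (x_i·y_{i+1} − x_{i+1}·y_i), indices taken mod 9.
Σ = (20) + (56) + (61) + (23) + (58) + (8) + (10) + (50) + (6) = 292
Signed area = Σ/2 = 146 (positive ⇒ counter-clockwise traversal).

146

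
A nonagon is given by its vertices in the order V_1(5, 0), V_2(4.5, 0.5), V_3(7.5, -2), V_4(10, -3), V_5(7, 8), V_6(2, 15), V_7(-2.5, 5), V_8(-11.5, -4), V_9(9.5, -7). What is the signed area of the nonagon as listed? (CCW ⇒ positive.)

Apply the shoelace formula: 2A = Σ (x_i·y_{i+1} − x_{i+1}·y_i), indices taken mod 9.
Σ = (2.5) + (-12.75) + (-2.5) + (101) + (89) + (47.5) + (67.5) + (118.5) + (35) = 445.75
Signed area = Σ/2 = 222.875 (positive ⇒ counter-clockwise traversal).

222.875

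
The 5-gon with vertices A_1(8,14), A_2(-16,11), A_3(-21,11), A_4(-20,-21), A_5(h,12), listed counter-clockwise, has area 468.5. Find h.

7

Write out the shoelace sum; only the two edges meeting at A_5 involve h:
2·Area = [((-20)·12 − h·(-21)) + (h·14 − 8·12)] + 1028
       = 35·h + 692 = 937
⇒ h = 7.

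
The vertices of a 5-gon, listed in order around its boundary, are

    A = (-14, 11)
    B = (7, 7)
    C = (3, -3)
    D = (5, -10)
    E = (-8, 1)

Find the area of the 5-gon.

190.5

Apply the shoelace (surveyor's) formula: 2A = Σ (x_i·y_{i+1} − x_{i+1}·y_i), indices taken mod 5.
Σ = (-175) + (-42) + (-15) + (-75) + (-74) = -381
Area = |Σ|/2 = 190.5.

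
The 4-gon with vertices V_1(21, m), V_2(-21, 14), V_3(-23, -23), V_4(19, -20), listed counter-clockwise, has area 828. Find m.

-19

The doubled signed area Σ (x_i y_{i+1} − x_{i+1} y_i) is linear in m.
With m=0 it equals 2416; the coefficient of m is 40 (from the two edges through V_1).
So 40·m + 2416 = 2·828 = 1656 ⇒ m = -19.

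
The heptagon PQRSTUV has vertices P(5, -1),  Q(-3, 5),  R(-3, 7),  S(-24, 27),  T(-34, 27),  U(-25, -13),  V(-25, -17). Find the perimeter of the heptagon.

|PQ| = √((-8)² + (6)²) = √100 = 10
|QR| = √((0)² + (2)²) = √4 = 2
|RS| = √((-21)² + (20)²) = √841 = 29
|ST| = √((-10)² + (0)²) = √100 = 10
|TU| = √((9)² + (-40)²) = √1681 = 41
|UV| = √((0)² + (-4)²) = √16 = 4
|VP| = √((30)² + (16)²) = √1156 = 34
Perimeter = 10 + 2 + 29 + 10 + 41 + 4 + 34 = 130.

130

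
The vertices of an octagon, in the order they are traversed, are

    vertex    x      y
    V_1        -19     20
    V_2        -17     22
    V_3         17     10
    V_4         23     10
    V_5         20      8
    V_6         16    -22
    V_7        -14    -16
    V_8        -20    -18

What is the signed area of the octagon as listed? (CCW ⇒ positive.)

-1320

Apply Gauss's area formula: 2A = Σ (x_i·y_{i+1} − x_{i+1}·y_i), indices taken mod 8.
V_1→V_2: (-19)(22) − (-17)(20) = -78
V_2→V_3: (-17)(10) − (17)(22) = -544
V_3→V_4: (17)(10) − (23)(10) = -60
V_4→V_5: (23)(8) − (20)(10) = -16
V_5→V_6: (20)(-22) − (16)(8) = -568
V_6→V_7: (16)(-16) − (-14)(-22) = -564
V_7→V_8: (-14)(-18) − (-20)(-16) = -68
V_8→V_1: (-20)(20) − (-19)(-18) = -742
Σ = -2640
Signed area = Σ/2 = -1320 (negative ⇒ clockwise traversal).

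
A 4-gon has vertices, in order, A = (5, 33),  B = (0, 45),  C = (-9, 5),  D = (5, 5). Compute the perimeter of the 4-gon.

|AB| = √((-5)² + (12)²) = √169 = 13
|BC| = √((-9)² + (-40)²) = √1681 = 41
|CD| = √((14)² + (0)²) = √196 = 14
|DA| = √((0)² + (28)²) = √784 = 28
Perimeter = 13 + 41 + 14 + 28 = 96.

96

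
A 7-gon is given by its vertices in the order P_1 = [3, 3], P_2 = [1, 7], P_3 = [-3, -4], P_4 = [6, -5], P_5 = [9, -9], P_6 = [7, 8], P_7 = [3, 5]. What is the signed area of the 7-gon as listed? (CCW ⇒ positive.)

P_1→P_2: (3)(7) − (1)(3) = 18
P_2→P_3: (1)(-4) − (-3)(7) = 17
P_3→P_4: (-3)(-5) − (6)(-4) = 39
P_4→P_5: (6)(-9) − (9)(-5) = -9
P_5→P_6: (9)(8) − (7)(-9) = 135
P_6→P_7: (7)(5) − (3)(8) = 11
P_7→P_1: (3)(3) − (3)(5) = -6
Σ = 205
Signed area = Σ/2 = 102.5 (positive ⇒ counter-clockwise traversal).

102.5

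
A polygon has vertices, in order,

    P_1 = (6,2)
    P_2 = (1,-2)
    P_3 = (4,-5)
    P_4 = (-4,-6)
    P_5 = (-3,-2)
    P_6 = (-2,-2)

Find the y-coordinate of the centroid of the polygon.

-107/33

Apply the shoelace formula. First the cross-terms c_i = x_i·y_{i+1} − x_{i+1}·y_i:
  -14, 3, -44, -10, 2, 8  ⇒  2A = -55, A = -27.5.
Then Σ (y_i + y_{i+1})·c_i = 535, so ȳ = 535 / (6·(-27.5)) = -107/33.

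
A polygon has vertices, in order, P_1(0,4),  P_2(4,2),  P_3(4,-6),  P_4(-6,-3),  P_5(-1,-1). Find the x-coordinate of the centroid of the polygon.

241/291

Apply the surveyor's formula. First the cross-terms c_i = x_i·y_{i+1} − x_{i+1}·y_i:
  -16, -32, -48, 3, -4  ⇒  2A = -97, A = -48.5.
Then Σ (x_i + x_{i+1})·c_i = -241, so x̄ = -241 / (6·(-48.5)) = 241/291.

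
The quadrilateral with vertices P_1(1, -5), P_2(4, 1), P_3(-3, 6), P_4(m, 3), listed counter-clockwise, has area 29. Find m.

-2

The doubled signed area Σ (x_i y_{i+1} − x_{i+1} y_i) is linear in m.
With m=0 it equals 36; the coefficient of m is -11 (from the two edges through P_4).
So -11·m + 36 = 2·29 = 58 ⇒ m = -2.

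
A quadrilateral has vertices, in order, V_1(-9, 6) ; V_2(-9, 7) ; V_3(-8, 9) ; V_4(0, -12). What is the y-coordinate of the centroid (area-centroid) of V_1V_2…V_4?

Apply the shoelace (surveyor's) formula. First the cross-terms c_i = x_i·y_{i+1} − x_{i+1}·y_i:
  -9, -25, 96, -108  ⇒  2A = -46, A = -23.
Then Σ (y_i + y_{i+1})·c_i = -157, so ȳ = -157 / (6·(-23)) = 157/138.

157/138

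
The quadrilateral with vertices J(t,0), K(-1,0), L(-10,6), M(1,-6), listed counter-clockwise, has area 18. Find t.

The doubled signed area Σ (x_i y_{i+1} − x_{i+1} y_i) is linear in t.
With t=0 it equals 48; the coefficient of t is 6 (from the two edges through J).
So 6·t + 48 = 2·18 = 36 ⇒ t = -2.

-2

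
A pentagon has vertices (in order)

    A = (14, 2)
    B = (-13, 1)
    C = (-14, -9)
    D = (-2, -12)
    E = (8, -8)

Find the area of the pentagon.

280.5

Apply the surveyor's formula: 2A = Σ (x_i·y_{i+1} − x_{i+1}·y_i), indices taken mod 5.
A→B: (14)(1) − (-13)(2) = 40
B→C: (-13)(-9) − (-14)(1) = 131
C→D: (-14)(-12) − (-2)(-9) = 150
D→E: (-2)(-8) − (8)(-12) = 112
E→A: (8)(2) − (14)(-8) = 128
Σ = 561
Area = |Σ|/2 = 280.5.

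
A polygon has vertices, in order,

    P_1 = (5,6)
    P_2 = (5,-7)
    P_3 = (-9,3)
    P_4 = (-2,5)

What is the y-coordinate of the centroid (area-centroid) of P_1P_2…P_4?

22/27

Apply Gauss's area formula. First the cross-terms c_i = x_i·y_{i+1} − x_{i+1}·y_i:
  -65, -48, -39, -37  ⇒  2A = -189, A = -94.5.
Then Σ (y_i + y_{i+1})·c_i = -462, so ȳ = -462 / (6·(-94.5)) = 22/27.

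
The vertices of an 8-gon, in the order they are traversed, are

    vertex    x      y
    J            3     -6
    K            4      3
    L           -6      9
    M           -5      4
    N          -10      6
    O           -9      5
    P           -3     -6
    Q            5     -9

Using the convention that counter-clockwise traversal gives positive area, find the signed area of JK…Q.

Apply the shoelace (surveyor's) formula: 2A = Σ (x_i·y_{i+1} − x_{i+1}·y_i), indices taken mod 8.
Σ = (33) + (54) + (21) + (10) + (4) + (69) + (57) + (-3) = 245
Signed area = Σ/2 = 122.5 (positive ⇒ counter-clockwise traversal).

122.5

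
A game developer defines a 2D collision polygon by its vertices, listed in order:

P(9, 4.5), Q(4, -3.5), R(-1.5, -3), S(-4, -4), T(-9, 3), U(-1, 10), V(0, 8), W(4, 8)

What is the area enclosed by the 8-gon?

150.875

Apply Gauss's area formula: 2A = Σ (x_i·y_{i+1} − x_{i+1}·y_i), indices taken mod 8.
Σ = (-49.5) + (-17.25) + (-6) + (-48) + (-87) + (-8) + (-32) + (-54) = -301.75
Area = |Σ|/2 = 150.875.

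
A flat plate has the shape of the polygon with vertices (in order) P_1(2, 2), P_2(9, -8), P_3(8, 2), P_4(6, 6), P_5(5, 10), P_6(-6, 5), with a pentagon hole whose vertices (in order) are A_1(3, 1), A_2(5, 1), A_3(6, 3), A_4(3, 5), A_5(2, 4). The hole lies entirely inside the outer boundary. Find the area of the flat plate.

78.5

Outer boundary:
Apply the shoelace (surveyor's) formula: 2A = Σ (x_i·y_{i+1} − x_{i+1}·y_i), indices taken mod 6.
Cross-terms: -34, 82, 36, 30, 85, -22  ⇒  Σ = 177
Area = |Σ|/2 = 88.5.
Hole:
Cross-terms: -2, 9, 21, 2, -10  ⇒  Σ = 20
Area = |Σ|/2 = 10.
Net area = 88.5 − 10 = 78.5.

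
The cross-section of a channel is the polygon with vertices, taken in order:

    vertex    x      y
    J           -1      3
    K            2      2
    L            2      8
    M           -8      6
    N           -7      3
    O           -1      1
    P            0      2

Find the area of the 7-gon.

Apply Gauss's area formula: 2A = Σ (x_i·y_{i+1} − x_{i+1}·y_i), indices taken mod 7.
Cross-terms: -8, 12, 76, 18, -4, -2, 2  ⇒  Σ = 94
Area = |Σ|/2 = 47.

47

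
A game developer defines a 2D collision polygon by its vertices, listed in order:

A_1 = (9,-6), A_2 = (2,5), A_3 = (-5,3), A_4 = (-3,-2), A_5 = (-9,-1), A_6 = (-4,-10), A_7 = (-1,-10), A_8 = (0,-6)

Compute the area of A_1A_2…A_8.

Apply the surveyor's formula: 2A = Σ (x_i·y_{i+1} − x_{i+1}·y_i), indices taken mod 8.
A_1→A_2: (9)(5) − (2)(-6) = 57
A_2→A_3: (2)(3) − (-5)(5) = 31
A_3→A_4: (-5)(-2) − (-3)(3) = 19
A_4→A_5: (-3)(-1) − (-9)(-2) = -15
A_5→A_6: (-9)(-10) − (-4)(-1) = 86
A_6→A_7: (-4)(-10) − (-1)(-10) = 30
A_7→A_8: (-1)(-6) − (0)(-10) = 6
A_8→A_1: (0)(-6) − (9)(-6) = 54
Σ = 268
Area = |Σ|/2 = 134.

134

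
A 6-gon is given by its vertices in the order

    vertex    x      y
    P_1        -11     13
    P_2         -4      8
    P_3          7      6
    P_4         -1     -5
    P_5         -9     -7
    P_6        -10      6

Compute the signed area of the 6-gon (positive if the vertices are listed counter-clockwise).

Apply the surveyor's formula: 2A = Σ (x_i·y_{i+1} − x_{i+1}·y_i), indices taken mod 6.
Cross-terms: -36, -80, -29, -38, -124, -64  ⇒  Σ = -371
Signed area = Σ/2 = -185.5 (negative ⇒ clockwise traversal).

-185.5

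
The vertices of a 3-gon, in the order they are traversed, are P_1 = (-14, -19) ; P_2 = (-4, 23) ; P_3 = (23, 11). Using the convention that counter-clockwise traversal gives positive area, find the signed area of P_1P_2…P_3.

Σ = (-398) + (-573) + (-283) = -1254
Signed area = Σ/2 = -627 (negative ⇒ clockwise traversal).

-627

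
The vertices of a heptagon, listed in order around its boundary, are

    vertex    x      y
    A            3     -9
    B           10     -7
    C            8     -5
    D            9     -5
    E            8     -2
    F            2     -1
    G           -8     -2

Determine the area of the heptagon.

Apply the shoelace formula: 2A = Σ (x_i·y_{i+1} − x_{i+1}·y_i), indices taken mod 7.
A→B: (3)(-7) − (10)(-9) = 69
B→C: (10)(-5) − (8)(-7) = 6
C→D: (8)(-5) − (9)(-5) = 5
D→E: (9)(-2) − (8)(-5) = 22
E→F: (8)(-1) − (2)(-2) = -4
F→G: (2)(-2) − (-8)(-1) = -12
G→A: (-8)(-9) − (3)(-2) = 78
Σ = 164
Area = |Σ|/2 = 82.

82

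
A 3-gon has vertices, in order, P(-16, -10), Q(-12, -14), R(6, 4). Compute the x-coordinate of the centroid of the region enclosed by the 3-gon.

-22/3

Apply the shoelace formula. First the cross-terms c_i = x_i·y_{i+1} − x_{i+1}·y_i:
  104, 36, 4  ⇒  2A = 144, A = 72.
Then Σ (x_i + x_{i+1})·c_i = -3168, so x̄ = -3168 / (6·72) = -22/3.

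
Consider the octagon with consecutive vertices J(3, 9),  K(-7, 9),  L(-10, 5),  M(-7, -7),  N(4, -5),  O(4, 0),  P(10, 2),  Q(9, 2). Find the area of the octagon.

Cross-terms: 90, 55, 105, 63, 20, 8, 2, 75  ⇒  Σ = 418
Area = |Σ|/2 = 209.

209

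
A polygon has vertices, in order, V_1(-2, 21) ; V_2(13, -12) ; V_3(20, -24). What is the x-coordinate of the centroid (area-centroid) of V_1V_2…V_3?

31/3

Apply the shoelace (surveyor's) formula. First the cross-terms c_i = x_i·y_{i+1} − x_{i+1}·y_i:
  -249, -72, 372  ⇒  2A = 51, A = 25.5.
Then Σ (x_i + x_{i+1})·c_i = 1581, so x̄ = 1581 / (6·25.5) = 31/3.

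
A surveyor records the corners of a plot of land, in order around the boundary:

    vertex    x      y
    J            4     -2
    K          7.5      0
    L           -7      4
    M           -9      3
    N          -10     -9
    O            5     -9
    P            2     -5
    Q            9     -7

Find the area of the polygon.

Σ = (15) + (30) + (15) + (111) + (135) + (-7) + (31) + (10) = 340
Area = |Σ|/2 = 170.

170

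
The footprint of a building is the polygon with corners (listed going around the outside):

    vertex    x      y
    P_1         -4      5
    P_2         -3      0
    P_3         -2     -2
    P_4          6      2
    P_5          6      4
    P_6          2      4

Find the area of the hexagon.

Apply the shoelace formula: 2A = Σ (x_i·y_{i+1} − x_{i+1}·y_i), indices taken mod 6.
Σ = (15) + (6) + (8) + (12) + (16) + (26) = 83
Area = |Σ|/2 = 41.5.

41.5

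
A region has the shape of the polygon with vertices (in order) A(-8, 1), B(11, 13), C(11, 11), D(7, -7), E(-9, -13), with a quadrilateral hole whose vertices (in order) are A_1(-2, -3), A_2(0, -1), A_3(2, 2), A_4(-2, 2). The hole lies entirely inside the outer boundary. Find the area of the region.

Outer boundary:
A→B: (-8)(13) − (11)(1) = -115
B→C: (11)(11) − (11)(13) = -22
C→D: (11)(-7) − (7)(11) = -154
D→E: (7)(-13) − (-9)(-7) = -154
E→A: (-9)(1) − (-8)(-13) = -113
Σ = -558
Area = |Σ|/2 = 279.
Hole:
Apply the surveyor's formula: 2A = Σ (x_i·y_{i+1} − x_{i+1}·y_i), indices taken mod 4.
A_1→A_2: (-2)(-1) − (0)(-3) = 2
A_2→A_3: (0)(2) − (2)(-1) = 2
A_3→A_4: (2)(2) − (-2)(2) = 8
A_4→A_1: (-2)(-3) − (-2)(2) = 10
Σ = 22
Area = |Σ|/2 = 11.
Net area = 279 − 11 = 268.

268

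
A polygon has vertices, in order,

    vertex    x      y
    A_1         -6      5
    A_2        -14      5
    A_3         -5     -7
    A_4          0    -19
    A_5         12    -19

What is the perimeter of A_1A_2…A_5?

|A_1A_2| = √((-8)² + (0)²) = √64 = 8
|A_2A_3| = √((9)² + (-12)²) = √225 = 15
|A_3A_4| = √((5)² + (-12)²) = √169 = 13
|A_4A_5| = √((12)² + (0)²) = √144 = 12
|A_5A_1| = √((-18)² + (24)²) = √900 = 30
Perimeter = 8 + 15 + 13 + 12 + 30 = 78.

78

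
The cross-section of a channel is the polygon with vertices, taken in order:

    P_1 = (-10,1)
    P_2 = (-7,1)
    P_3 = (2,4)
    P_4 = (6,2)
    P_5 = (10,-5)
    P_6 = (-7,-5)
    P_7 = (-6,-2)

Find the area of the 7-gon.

Apply the surveyor's formula: 2A = Σ (x_i·y_{i+1} − x_{i+1}·y_i), indices taken mod 7.
Σ = (-3) + (-30) + (-20) + (-50) + (-85) + (-16) + (-26) = -230
Area = |Σ|/2 = 115.

115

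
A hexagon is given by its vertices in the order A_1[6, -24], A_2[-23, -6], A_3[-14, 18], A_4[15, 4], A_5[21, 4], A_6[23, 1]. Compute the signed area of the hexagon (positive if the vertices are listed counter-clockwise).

-1032.5

Apply the shoelace formula: 2A = Σ (x_i·y_{i+1} − x_{i+1}·y_i), indices taken mod 6.
Cross-terms: -588, -498, -326, -24, -71, -558  ⇒  Σ = -2065
Signed area = Σ/2 = -1032.5 (negative ⇒ clockwise traversal).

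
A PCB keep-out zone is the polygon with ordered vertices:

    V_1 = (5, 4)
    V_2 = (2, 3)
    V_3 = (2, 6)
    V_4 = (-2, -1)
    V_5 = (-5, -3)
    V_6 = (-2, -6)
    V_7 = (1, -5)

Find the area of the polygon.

Σ = (7) + (6) + (10) + (1) + (24) + (16) + (29) = 93
Area = |Σ|/2 = 46.5.

46.5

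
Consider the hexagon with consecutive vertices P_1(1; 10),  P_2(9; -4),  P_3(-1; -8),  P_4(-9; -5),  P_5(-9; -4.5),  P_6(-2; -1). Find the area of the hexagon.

Apply the shoelace (surveyor's) formula: 2A = Σ (x_i·y_{i+1} − x_{i+1}·y_i), indices taken mod 6.
P_1→P_2: (1)(-4) − (9)(10) = -94
P_2→P_3: (9)(-8) − (-1)(-4) = -76
P_3→P_4: (-1)(-5) − (-9)(-8) = -67
P_4→P_5: (-9)(-4.5) − (-9)(-5) = -4.5
P_5→P_6: (-9)(-1) − (-2)(-4.5) = 0
P_6→P_1: (-2)(10) − (1)(-1) = -19
Σ = -260.5
Area = |Σ|/2 = 130.25.

130.25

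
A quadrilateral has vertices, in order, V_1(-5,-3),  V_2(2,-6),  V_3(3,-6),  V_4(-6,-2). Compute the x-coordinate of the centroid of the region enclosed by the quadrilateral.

Apply the shoelace (surveyor's) formula. First the cross-terms c_i = x_i·y_{i+1} − x_{i+1}·y_i:
  36, 6, -42, 8  ⇒  2A = 8, A = 4.
Then Σ (x_i + x_{i+1})·c_i = -40, so x̄ = -40 / (6·4) = -5/3.

-5/3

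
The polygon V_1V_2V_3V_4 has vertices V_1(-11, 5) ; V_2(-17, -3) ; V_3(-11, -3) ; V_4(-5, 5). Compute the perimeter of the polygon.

|V_1V_2| = √((-6)² + (-8)²) = √100 = 10
|V_2V_3| = √((6)² + (0)²) = √36 = 6
|V_3V_4| = √((6)² + (8)²) = √100 = 10
|V_4V_1| = √((-6)² + (0)²) = √36 = 6
Perimeter = 10 + 6 + 10 + 6 = 32.

32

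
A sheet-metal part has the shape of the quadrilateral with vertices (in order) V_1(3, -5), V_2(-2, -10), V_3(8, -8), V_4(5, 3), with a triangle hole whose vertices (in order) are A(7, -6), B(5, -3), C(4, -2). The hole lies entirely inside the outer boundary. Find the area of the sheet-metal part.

Outer boundary:
Cross-terms: -40, 96, 64, -34  ⇒  Σ = 86
Area = |Σ|/2 = 43.
Hole:
Apply Gauss's area formula: 2A = Σ (x_i·y_{i+1} − x_{i+1}·y_i), indices taken mod 3.
Cross-terms: 9, 2, -10  ⇒  Σ = 1
Area = |Σ|/2 = 0.5.
Net area = 43 − 0.5 = 42.5.

42.5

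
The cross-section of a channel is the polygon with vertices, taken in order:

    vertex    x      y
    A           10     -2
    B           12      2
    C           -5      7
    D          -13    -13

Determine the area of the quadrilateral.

Cross-terms: 44, 94, 156, 156  ⇒  Σ = 450
Area = |Σ|/2 = 225.

225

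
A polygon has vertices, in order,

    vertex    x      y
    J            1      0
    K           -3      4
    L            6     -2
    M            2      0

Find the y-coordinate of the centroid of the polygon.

14/15

Apply the shoelace (surveyor's) formula. First the cross-terms c_i = x_i·y_{i+1} − x_{i+1}·y_i:
  4, -18, 4, 0  ⇒  2A = -10, A = -5.
Then Σ (y_i + y_{i+1})·c_i = -28, so ȳ = -28 / (6·(-5)) = 14/15.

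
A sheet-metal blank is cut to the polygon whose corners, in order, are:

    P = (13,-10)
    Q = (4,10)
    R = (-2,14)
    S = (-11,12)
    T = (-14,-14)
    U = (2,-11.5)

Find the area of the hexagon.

508.25

Apply the surveyor's formula: 2A = Σ (x_i·y_{i+1} − x_{i+1}·y_i), indices taken mod 6.
Σ = (170) + (76) + (130) + (322) + (189) + (129.5) = 1016.5
Area = |Σ|/2 = 508.25.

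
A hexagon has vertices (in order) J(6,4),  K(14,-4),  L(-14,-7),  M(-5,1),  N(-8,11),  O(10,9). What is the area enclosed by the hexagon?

Apply Gauss's area formula: 2A = Σ (x_i·y_{i+1} − x_{i+1}·y_i), indices taken mod 6.
Cross-terms: -80, -154, -49, -47, -182, -14  ⇒  Σ = -526
Area = |Σ|/2 = 263.

263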